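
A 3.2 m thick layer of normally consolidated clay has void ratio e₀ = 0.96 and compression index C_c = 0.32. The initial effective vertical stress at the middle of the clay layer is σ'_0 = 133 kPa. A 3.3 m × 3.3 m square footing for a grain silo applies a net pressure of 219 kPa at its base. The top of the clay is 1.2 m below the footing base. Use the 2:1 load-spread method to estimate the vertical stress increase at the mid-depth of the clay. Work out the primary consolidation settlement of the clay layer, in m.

Mid-depth of clay below the footing base: z = 1.2 + 3.2/2 = 2.8 m.
Stress increase at mid-clay by the 2:1 spreading method:
Δσ = qBL/((B+z)(L+z)) = 219×3.3×3.3/((3.3+2.8)(3.3+2.8)) = 64.093 kPa
Final effective stress: σ'_f = σ'_0 + Δσ = 133 + 64.093 = 197.09 kPa.
Normally consolidated clay, so the full stress increment lies on the virgin compression line:
S_c = C_c·H/(1+e₀)·log₁₀(σ'_f/σ'_0) = 0.32×3.2/(1+0.96)×log₁₀(197.09/133)
    = 0.52245 × 0.17081 = 0.08924 m

S_c ≈ 0.0892 m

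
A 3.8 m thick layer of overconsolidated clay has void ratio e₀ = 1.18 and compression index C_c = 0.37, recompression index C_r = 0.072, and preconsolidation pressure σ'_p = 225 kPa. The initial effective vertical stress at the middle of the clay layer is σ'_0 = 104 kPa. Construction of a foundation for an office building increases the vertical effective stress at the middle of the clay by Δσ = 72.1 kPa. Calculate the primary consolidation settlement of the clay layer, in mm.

Final effective stress: σ'_f = 104 + 72.1 = 176.1 kPa.
σ'_f = 176.1 ≤ σ'_p = 225 kPa, so the clay remains overconsolidated and only the recompression index applies:
S_c = C_r·H/(1+e₀)·log₁₀(σ'_f/σ'_0) = 0.072×3.8/2.18×log₁₀(176.1/104)
    = 0.1255 × 0.22873 = 0.02871 m

S_c ≈ 28.7 mm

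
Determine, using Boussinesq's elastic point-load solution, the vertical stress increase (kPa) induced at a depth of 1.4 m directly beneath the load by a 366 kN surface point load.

Δσ_z ≈ 89.2 kPa

Boussinesq vertical stress below a point load on an elastic half-space:
Δσ_z = 3P/(2πz²) · [1 + (r/z)²]^(−5/2)
r/z = 0/1.4 = 0; [1+(r/z)²]^(−5/2) = 1.
Δσ_z = 3×366/(2π×1.4²) × 1 = 89.159 × 1 = 89.16 kPa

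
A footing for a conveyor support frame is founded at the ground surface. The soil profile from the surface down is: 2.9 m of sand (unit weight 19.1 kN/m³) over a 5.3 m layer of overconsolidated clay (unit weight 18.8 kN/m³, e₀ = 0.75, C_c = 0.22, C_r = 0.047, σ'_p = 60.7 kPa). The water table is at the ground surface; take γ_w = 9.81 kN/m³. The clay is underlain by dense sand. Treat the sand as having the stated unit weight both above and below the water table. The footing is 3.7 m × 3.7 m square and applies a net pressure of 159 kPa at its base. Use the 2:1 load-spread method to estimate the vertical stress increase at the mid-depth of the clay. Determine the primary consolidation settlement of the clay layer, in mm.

S_c ≈ 76.9 mm

Mid-depth of clay below the ground surface: z = 2.9 + 5.3/2 = 5.55 m.
Total vertical stress at mid-clay: σ_v = 19.1×2.9 + 18.8×2.65 = 105.21 kPa.
Pore pressure: u = 9.81×(5.55 − 0) = 54.446 kPa.
Initial effective stress: σ'_0 = σ_v − u = 105.21 − 54.446 = 50.764 kPa.
Stress increase at mid-clay by the 2:1 spreading method:
Δσ = qBL/((B+z)(L+z)) = 159×3.7×3.7/((3.7+5.55)(3.7+5.55)) = 25.44 kPa
Final effective stress: σ'_f = 50.764 + 25.44 = 76.204 kPa.
σ'_f = 76.204 > σ'_p = 60.7 kPa, so the stress path crosses the preconsolidation pressure — recompression up to σ'_p, then virgin compression beyond:
S_c = H/(1+e₀)·[C_r·log₁₀(σ'_p/σ'_0) + C_c·log₁₀(σ'_f/σ'_p)]
    = 5.3/1.75 × [0.047×log₁₀(60.7/50.764) + 0.22×log₁₀(76.204/60.7)]
    = 3.0286 × [0.0036487 + 0.021734] = 0.07687 m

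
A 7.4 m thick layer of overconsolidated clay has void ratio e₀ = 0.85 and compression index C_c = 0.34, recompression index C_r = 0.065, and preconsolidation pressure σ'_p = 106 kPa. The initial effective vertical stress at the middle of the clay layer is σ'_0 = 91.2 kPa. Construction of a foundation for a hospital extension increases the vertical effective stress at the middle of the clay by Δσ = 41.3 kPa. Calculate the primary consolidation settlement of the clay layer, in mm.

Final effective stress: σ'_f = 91.2 + 41.3 = 132.5 kPa.
σ'_f = 132.5 > σ'_p = 106 kPa, so the stress path crosses the preconsolidation pressure — recompression up to σ'_p, then virgin compression beyond:
S_c = H/(1+e₀)·[C_r·log₁₀(σ'_p/σ'_0) + C_c·log₁₀(σ'_f/σ'_p)]
    = 7.4/1.85 × [0.065×log₁₀(106/91.2) + 0.34×log₁₀(132.5/106)]
    = 4 × [0.0042452 + 0.032949] = 0.1488 m

S_c ≈ 149 mm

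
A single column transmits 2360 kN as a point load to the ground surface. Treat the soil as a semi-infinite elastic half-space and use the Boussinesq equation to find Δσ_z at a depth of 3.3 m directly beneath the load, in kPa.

Boussinesq vertical stress below a point load on an elastic half-space:
Δσ_z = 3P/(2πz²) · [1 + (r/z)²]^(−5/2)
r/z = 0/3.3 = 0; [1+(r/z)²]^(−5/2) = 1.
Δσ_z = 3×2360/(2π×3.3²) × 1 = 103.47 × 1 = 103.5 kPa

Δσ_z ≈ 103 kPa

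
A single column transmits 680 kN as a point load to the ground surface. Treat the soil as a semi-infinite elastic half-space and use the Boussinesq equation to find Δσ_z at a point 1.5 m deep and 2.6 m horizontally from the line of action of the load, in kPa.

Δσ_z ≈ 4.5 kPa

Boussinesq vertical stress below a point load on an elastic half-space:
Δσ_z = 3P/(2πz²) · [1 + (r/z)²]^(−5/2)
r/z = 2.6/1.5 = 1.7333; [1+(r/z)²]^(−5/2) = 0.031163.
Δσ_z = 3×680/(2π×1.5²) × 0.031163 = 144.3 × 0.031163 = 4.497 kPa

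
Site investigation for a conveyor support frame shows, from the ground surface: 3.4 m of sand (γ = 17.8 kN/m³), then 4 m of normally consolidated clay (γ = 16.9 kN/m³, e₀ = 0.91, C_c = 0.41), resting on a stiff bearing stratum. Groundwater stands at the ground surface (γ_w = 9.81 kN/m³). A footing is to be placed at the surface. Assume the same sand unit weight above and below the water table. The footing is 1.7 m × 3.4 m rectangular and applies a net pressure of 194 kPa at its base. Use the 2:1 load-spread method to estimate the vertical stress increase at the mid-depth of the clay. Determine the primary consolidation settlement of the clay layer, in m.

Mid-depth of clay below the ground surface: z = 3.4 + 4/2 = 5.4 m.
Total vertical stress at mid-clay: σ_v = 17.8×3.4 + 16.9×2 = 94.32 kPa.
Pore pressure: u = 9.81×(5.4 − 0) = 52.974 kPa.
Initial effective stress: σ'_0 = σ_v − u = 94.32 − 52.974 = 41.346 kPa.
Stress increase at mid-clay by the 2:1 spreading method:
Δσ = qBL/((B+z)(L+z)) = 194×1.7×3.4/((1.7+5.4)(3.4+5.4)) = 17.947 kPa
Final effective stress: σ'_f = σ'_0 + Δσ = 41.346 + 17.947 = 59.293 kPa.
Normally consolidated clay, so the full stress increment lies on the virgin compression line:
S_c = C_c·H/(1+e₀)·log₁₀(σ'_f/σ'_0) = 0.41×4/(1+0.91)×log₁₀(59.293/41.346)
    = 0.85864 × 0.15657 = 0.1344 m

S_c ≈ 0.134 m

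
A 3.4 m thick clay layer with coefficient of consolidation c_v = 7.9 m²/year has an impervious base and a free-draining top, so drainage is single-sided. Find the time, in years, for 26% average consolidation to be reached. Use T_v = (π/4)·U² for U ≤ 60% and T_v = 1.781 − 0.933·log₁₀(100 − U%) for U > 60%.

t ≈ 0.0777 years

Drainage path length: H_d = H = 3.4 m (single drainage).
U ≤ 60%: T_v = (π/4)·U² = (π/4)×0.26² = 0.053093.
t = T_v·H_d²/c_v = 0.053093×3.4²/7.9 = 0.07769 years.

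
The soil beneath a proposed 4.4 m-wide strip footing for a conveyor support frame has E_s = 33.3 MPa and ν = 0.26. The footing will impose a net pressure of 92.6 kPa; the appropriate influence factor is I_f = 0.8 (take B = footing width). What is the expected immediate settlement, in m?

Immediate (elastic) settlement: S_e = q·B·(1−ν²)/E_s · I_f.
E_s = 33.3 MPa = 33300 kPa.
S_e = 92.6 × 4.4 × (1 − 0.26²) / 33300 × 0.8
    = 92.6 × 4.4 × 0.9324 / 33300 × 0.8
    = 0.009127 m

S_e ≈ 0.00913 m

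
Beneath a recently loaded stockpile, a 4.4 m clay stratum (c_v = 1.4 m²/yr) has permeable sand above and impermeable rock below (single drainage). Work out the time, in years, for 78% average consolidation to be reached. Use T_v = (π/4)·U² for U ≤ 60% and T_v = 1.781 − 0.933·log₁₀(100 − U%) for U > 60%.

t ≈ 7.31 years

Drainage path length: H_d = H = 4.4 m (single drainage).
U > 60%: T_v = 1.781 − 0.933·log₁₀(100 − 78) = 0.52852.
t = T_v·H_d²/c_v = 0.52852×4.4²/1.4 = 7.309 years.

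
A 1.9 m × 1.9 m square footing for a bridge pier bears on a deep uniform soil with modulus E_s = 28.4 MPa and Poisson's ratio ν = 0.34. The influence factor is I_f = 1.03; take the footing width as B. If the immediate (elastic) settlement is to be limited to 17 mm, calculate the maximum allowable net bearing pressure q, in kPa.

E_s = 28.4 MPa = 28400 kPa.
S_e = q·B·(1−ν²)/E_s · I_f  ⇒  q = S_e·E_s / (B·(1−ν²)·I_f).
q = 0.017 × 28400 / (1.9 × 0.8844 × 1.03) = 279 kPa

q ≈ 279 kPa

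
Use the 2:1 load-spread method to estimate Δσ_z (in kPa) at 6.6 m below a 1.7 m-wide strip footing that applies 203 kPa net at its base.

By the 2:1 method the load spreads at 1 horizontal : 2 vertical, so at depth z the loaded area has grown by z in each plan dimension:
Δσ = qB/(B+z) = 203×1.7/(1.7+6.6) = 41.578 kPa

Δσ_z ≈ 41.6 kPa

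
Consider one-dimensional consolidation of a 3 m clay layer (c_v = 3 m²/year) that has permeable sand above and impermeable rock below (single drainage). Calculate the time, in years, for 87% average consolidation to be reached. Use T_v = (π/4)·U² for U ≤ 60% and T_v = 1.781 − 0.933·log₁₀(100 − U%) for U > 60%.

t ≈ 2.23 years

Drainage path length: H_d = H = 3 m (single drainage).
U > 60%: T_v = 1.781 − 0.933·log₁₀(100 − 87) = 0.74169.
t = T_v·H_d²/c_v = 0.74169×3²/3 = 2.225 years.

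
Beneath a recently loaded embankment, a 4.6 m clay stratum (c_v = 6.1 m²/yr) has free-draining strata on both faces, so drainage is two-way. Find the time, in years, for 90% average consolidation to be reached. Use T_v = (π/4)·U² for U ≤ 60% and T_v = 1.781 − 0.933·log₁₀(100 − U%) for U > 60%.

t ≈ 0.735 years

Drainage path length: H_d = H/2 = 2.3 m (double drainage).
U > 60%: T_v = 1.781 − 0.933·log₁₀(100 − 90) = 0.848.
t = T_v·H_d²/c_v = 0.848×2.3²/6.1 = 0.7354 years.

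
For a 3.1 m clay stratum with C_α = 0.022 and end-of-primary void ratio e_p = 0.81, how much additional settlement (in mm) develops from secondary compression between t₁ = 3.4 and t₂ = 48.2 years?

Secondary compression: S_s = C_α·H/(1+e_p)·log₁₀(t₂/t₁)
S_s = 0.022×3.1/(1+0.81)×log₁₀(48.2/3.4)
    = 0.03768 × 1.152 = 0.04339 m

S_s ≈ 43.4 mm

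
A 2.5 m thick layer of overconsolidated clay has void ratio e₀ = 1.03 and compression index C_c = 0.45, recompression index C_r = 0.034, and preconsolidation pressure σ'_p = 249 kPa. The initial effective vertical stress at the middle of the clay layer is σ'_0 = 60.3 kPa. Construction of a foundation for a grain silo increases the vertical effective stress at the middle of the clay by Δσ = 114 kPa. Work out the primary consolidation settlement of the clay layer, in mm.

Final effective stress: σ'_f = 60.3 + 114 = 174.3 kPa.
σ'_f = 174.3 ≤ σ'_p = 249 kPa, so the clay remains overconsolidated and only the recompression index applies:
S_c = C_r·H/(1+e₀)·log₁₀(σ'_f/σ'_0) = 0.034×2.5/2.03×log₁₀(174.3/60.3)
    = 0.041871 × 0.46098 = 0.0193 m

S_c ≈ 19.3 mm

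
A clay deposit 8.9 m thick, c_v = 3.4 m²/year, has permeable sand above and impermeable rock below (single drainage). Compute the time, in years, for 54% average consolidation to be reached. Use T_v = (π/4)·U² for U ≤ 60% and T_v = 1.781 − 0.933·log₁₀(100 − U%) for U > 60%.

t ≈ 5.34 years

Drainage path length: H_d = H = 8.9 m (single drainage).
U ≤ 60%: T_v = (π/4)·U² = (π/4)×0.54² = 0.22902.
t = T_v·H_d²/c_v = 0.22902×8.9²/3.4 = 5.335 years.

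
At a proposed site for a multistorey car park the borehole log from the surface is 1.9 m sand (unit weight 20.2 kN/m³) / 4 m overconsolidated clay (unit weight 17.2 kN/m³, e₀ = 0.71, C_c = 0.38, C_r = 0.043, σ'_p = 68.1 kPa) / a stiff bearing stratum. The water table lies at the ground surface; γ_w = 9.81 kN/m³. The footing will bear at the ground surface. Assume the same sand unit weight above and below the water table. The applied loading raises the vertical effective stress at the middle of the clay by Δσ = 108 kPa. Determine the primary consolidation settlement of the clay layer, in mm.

S_c ≈ 315 mm

Mid-depth of clay below the ground surface: z = 1.9 + 4/2 = 3.9 m.
Total vertical stress at mid-clay: σ_v = 20.2×1.9 + 17.2×2 = 72.78 kPa.
Pore pressure: u = 9.81×(3.9 − 0) = 38.259 kPa.
Initial effective stress: σ'_0 = σ_v − u = 72.78 − 38.259 = 34.521 kPa.
Final effective stress: σ'_f = 34.521 + 108 = 142.52 kPa.
σ'_f = 142.52 > σ'_p = 68.1 kPa, so the stress path crosses the preconsolidation pressure — recompression up to σ'_p, then virgin compression beyond:
S_c = H/(1+e₀)·[C_r·log₁₀(σ'_p/σ'_0) + C_c·log₁₀(σ'_f/σ'_p)]
    = 4/1.71 × [0.043×log₁₀(68.1/34.521) + 0.38×log₁₀(142.52/68.1)]
    = 2.3392 × [0.012688 + 0.12188] = 0.3148 m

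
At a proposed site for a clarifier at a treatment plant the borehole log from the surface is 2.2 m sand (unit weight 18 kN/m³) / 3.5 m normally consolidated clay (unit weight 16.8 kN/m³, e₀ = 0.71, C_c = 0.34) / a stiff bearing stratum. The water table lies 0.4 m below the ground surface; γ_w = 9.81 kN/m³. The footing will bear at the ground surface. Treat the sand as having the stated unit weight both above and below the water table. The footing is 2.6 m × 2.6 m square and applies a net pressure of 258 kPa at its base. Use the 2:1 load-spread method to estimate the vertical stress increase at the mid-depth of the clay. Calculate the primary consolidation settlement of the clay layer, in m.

S_c ≈ 0.237 m

Mid-depth of clay below the ground surface: z = 2.2 + 3.5/2 = 3.95 m.
Total vertical stress at mid-clay: σ_v = 18×2.2 + 16.8×1.75 = 69 kPa.
Pore pressure: u = 9.81×(3.95 − 0.4) = 34.825 kPa.
Initial effective stress: σ'_0 = σ_v − u = 69 − 34.825 = 34.175 kPa.
Stress increase at mid-clay by the 2:1 spreading method:
Δσ = qBL/((B+z)(L+z)) = 258×2.6×2.6/((2.6+3.95)(2.6+3.95)) = 40.652 kPa
Final effective stress: σ'_f = σ'_0 + Δσ = 34.175 + 40.652 = 74.827 kPa.
Normally consolidated clay, so the full stress increment lies on the virgin compression line:
S_c = C_c·H/(1+e₀)·log₁₀(σ'_f/σ'_0) = 0.34×3.5/(1+0.71)×log₁₀(74.827/34.175)
    = 0.69591 × 0.34035 = 0.2369 m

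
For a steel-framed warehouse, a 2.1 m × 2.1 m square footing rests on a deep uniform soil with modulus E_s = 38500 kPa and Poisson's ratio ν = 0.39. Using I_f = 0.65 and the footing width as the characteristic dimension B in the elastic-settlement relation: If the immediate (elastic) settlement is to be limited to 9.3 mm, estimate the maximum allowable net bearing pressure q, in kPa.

q ≈ 309 kPa

S_e = q·B·(1−ν²)/E_s · I_f  ⇒  q = S_e·E_s / (B·(1−ν²)·I_f).
q = 0.0093 × 38500 / (2.1 × 0.8479 × 0.65) = 309.4 kPa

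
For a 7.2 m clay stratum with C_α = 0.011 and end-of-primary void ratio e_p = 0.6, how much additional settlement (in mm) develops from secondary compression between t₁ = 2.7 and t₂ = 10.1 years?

S_s ≈ 28.4 mm

Secondary compression: S_s = C_α·H/(1+e_p)·log₁₀(t₂/t₁)
S_s = 0.011×7.2/(1+0.6)×log₁₀(10.1/2.7)
    = 0.0495 × 0.573 = 0.02836 m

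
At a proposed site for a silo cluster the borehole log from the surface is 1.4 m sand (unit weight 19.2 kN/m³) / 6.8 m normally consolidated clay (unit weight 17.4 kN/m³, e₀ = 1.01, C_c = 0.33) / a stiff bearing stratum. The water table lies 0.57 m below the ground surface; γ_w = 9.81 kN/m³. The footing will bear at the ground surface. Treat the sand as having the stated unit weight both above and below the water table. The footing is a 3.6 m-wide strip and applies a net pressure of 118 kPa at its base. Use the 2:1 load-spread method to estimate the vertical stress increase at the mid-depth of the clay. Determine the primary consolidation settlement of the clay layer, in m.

Mid-depth of clay below the ground surface: z = 1.4 + 6.8/2 = 4.8 m.
Total vertical stress at mid-clay: σ_v = 19.2×1.4 + 17.4×3.4 = 86.04 kPa.
Pore pressure: u = 9.81×(4.8 − 0.57) = 41.496 kPa.
Initial effective stress: σ'_0 = σ_v − u = 86.04 − 41.496 = 44.544 kPa.
Stress increase at mid-clay by the 2:1 spreading method:
Δσ = qB/(B+z) = 118×3.6/(3.6+4.8) = 50.571 kPa
Final effective stress: σ'_f = σ'_0 + Δσ = 44.544 + 50.571 = 95.115 kPa.
Normally consolidated clay, so the full stress increment lies on the virgin compression line:
S_c = C_c·H/(1+e₀)·log₁₀(σ'_f/σ'_0) = 0.33×6.8/(1+1.01)×log₁₀(95.115/44.544)
    = 1.1164 × 0.32946 = 0.3678 m

S_c ≈ 0.368 m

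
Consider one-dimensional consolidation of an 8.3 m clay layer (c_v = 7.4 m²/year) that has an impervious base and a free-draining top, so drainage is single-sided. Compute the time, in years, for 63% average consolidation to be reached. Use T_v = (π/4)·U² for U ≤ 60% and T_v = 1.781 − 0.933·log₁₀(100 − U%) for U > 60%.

t ≈ 2.96 years

Drainage path length: H_d = H = 8.3 m (single drainage).
U > 60%: T_v = 1.781 − 0.933·log₁₀(100 − 63) = 0.31787.
t = T_v·H_d²/c_v = 0.31787×8.3²/7.4 = 2.959 years.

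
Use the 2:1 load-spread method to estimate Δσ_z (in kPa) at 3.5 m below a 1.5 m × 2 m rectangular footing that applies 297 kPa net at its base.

Δσ_z ≈ 32.4 kPa

By the 2:1 method the load spreads at 1 horizontal : 2 vertical, so at depth z the loaded area has grown by z in each plan dimension:
Δσ = qBL/((B+z)(L+z)) = 297×1.5×2/((1.5+3.5)(2+3.5)) = 32.4 kPa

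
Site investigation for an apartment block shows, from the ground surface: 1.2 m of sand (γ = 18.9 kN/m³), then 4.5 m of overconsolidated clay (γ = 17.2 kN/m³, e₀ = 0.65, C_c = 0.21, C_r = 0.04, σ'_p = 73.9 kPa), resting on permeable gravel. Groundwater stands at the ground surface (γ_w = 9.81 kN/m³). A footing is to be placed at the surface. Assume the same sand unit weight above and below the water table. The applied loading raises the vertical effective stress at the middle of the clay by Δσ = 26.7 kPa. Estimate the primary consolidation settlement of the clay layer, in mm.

S_c ≈ 32.1 mm

Mid-depth of clay below the ground surface: z = 1.2 + 4.5/2 = 3.45 m.
Total vertical stress at mid-clay: σ_v = 18.9×1.2 + 17.2×2.25 = 61.38 kPa.
Pore pressure: u = 9.81×(3.45 − 0) = 33.845 kPa.
Initial effective stress: σ'_0 = σ_v − u = 61.38 − 33.845 = 27.535 kPa.
Final effective stress: σ'_f = 27.535 + 26.7 = 54.235 kPa.
σ'_f = 54.235 ≤ σ'_p = 73.9 kPa, so the clay remains overconsolidated and only the recompression index applies:
S_c = C_r·H/(1+e₀)·log₁₀(σ'_f/σ'_0) = 0.04×4.5/1.65×log₁₀(54.235/27.535)
    = 0.10909 × 0.29439 = 0.03212 m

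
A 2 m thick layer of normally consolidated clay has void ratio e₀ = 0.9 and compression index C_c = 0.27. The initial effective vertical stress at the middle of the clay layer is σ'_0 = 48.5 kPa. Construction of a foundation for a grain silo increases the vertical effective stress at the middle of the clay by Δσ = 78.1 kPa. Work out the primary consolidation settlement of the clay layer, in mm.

S_c ≈ 118 mm

Final effective stress: σ'_f = σ'_0 + Δσ = 48.5 + 78.1 = 126.6 kPa.
Normally consolidated clay, so the full stress increment lies on the virgin compression line:
S_c = C_c·H/(1+e₀)·log₁₀(σ'_f/σ'_0) = 0.27×2/(1+0.9)×log₁₀(126.6/48.5)
    = 0.28421 × 0.41669 = 0.1184 m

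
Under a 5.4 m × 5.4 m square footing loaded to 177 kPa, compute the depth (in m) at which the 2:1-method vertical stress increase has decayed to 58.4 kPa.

z ≈ 4 m

2:1 spreading — at depth z the loaded area has grown by z in each plan dimension:
qB²/(B+z)² = Δσ_z ⇒ z = B(√(q/Δσ_z) − 1) = 5.4×(√(177/58.4) − 1) = 4.001 m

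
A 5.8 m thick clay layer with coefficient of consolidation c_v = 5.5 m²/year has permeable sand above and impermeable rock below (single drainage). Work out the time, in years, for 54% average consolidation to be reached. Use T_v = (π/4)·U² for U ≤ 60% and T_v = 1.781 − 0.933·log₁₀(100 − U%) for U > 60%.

Drainage path length: H_d = H = 5.8 m (single drainage).
U ≤ 60%: T_v = (π/4)·U² = (π/4)×0.54² = 0.22902.
t = T_v·H_d²/c_v = 0.22902×5.8²/5.5 = 1.401 years.

t ≈ 1.4 years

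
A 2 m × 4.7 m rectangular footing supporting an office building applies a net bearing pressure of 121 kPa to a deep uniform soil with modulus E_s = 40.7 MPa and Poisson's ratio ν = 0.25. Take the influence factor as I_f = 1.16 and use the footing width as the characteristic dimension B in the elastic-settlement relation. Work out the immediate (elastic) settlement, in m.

S_e ≈ 0.00647 m

Immediate (elastic) settlement: S_e = q·B·(1−ν²)/E_s · I_f.
E_s = 40.7 MPa = 40700 kPa.
S_e = 121 × 2 × (1 − 0.25²) / 40700 × 1.16
    = 121 × 2 × 0.9375 / 40700 × 1.16
    = 0.006466 m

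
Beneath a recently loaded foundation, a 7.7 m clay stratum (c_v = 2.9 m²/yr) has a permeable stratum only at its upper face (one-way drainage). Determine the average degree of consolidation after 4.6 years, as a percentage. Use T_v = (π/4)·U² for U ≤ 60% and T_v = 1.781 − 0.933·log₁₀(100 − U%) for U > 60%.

U ≈ 53.5 %

Drainage path length: H_d = H = 7.7 m (single drainage).
T_v = c_v·t/H_d² = 2.9×4.6/7.7² = 0.225.
T_v = 0.225 corresponds to the U ≤ 60% branch:
U = √(4T_v/π) = 0.5352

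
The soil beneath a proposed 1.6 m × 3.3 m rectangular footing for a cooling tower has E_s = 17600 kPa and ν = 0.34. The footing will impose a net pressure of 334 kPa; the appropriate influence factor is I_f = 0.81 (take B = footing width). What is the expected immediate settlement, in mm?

Immediate (elastic) settlement: S_e = q·B·(1−ν²)/E_s · I_f.
S_e = 334 × 1.6 × (1 − 0.34²) / 17600 × 0.81
    = 334 × 1.6 × 0.8844 / 17600 × 0.81
    = 0.02175 m = 21.75 mm

S_e ≈ 21.8 mm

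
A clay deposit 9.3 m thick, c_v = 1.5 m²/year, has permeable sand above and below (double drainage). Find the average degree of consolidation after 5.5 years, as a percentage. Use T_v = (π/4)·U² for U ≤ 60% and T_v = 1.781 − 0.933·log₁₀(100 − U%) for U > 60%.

Drainage path length: H_d = H/2 = 4.65 m (double drainage).
T_v = c_v·t/H_d² = 1.5×5.5/4.65² = 0.38155.
T_v = 0.38155 corresponds to the U > 60% branch:
U = 1 − 10^((1.781 − T_v)/0.933)/100 = 0.6838

U ≈ 68.4 %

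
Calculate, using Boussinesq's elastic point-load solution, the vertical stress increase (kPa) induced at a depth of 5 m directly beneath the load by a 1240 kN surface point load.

Δσ_z ≈ 23.7 kPa

Boussinesq vertical stress below a point load on an elastic half-space:
Δσ_z = 3P/(2πz²) · [1 + (r/z)²]^(−5/2)
r/z = 0/5 = 0; [1+(r/z)²]^(−5/2) = 1.
Δσ_z = 3×1240/(2π×5²) × 1 = 23.682 × 1 = 23.68 kPa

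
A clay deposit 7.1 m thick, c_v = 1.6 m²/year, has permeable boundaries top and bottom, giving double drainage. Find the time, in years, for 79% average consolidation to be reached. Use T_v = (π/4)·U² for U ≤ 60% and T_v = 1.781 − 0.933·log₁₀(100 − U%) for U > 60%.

Drainage path length: H_d = H/2 = 3.55 m (double drainage).
U > 60%: T_v = 1.781 − 0.933·log₁₀(100 − 79) = 0.54737.
t = T_v·H_d²/c_v = 0.54737×3.55²/1.6 = 4.311 years.

t ≈ 4.31 years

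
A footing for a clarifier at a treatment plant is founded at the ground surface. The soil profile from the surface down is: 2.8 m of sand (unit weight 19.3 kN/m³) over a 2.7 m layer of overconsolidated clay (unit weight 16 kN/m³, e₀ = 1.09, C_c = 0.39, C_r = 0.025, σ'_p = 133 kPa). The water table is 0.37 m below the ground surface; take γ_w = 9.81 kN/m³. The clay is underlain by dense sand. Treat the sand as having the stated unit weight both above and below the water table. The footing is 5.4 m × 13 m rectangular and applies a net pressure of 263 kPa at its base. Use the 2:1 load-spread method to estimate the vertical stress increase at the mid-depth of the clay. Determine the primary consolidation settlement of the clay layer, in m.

Mid-depth of clay below the ground surface: z = 2.8 + 2.7/2 = 4.15 m.
Total vertical stress at mid-clay: σ_v = 19.3×2.8 + 16×1.35 = 75.64 kPa.
Pore pressure: u = 9.81×(4.15 − 0.37) = 37.082 kPa.
Initial effective stress: σ'_0 = σ_v − u = 75.64 − 37.082 = 38.558 kPa.
Stress increase at mid-clay by the 2:1 spreading method:
Δσ = qBL/((B+z)(L+z)) = 263×5.4×13/((5.4+4.15)(13+4.15)) = 112.73 kPa
Final effective stress: σ'_f = 38.558 + 112.73 = 151.29 kPa.
σ'_f = 151.29 > σ'_p = 133 kPa, so the stress path crosses the preconsolidation pressure — recompression up to σ'_p, then virgin compression beyond:
S_c = H/(1+e₀)·[C_r·log₁₀(σ'_p/σ'_0) + C_c·log₁₀(σ'_f/σ'_p)]
    = 2.7/2.09 × [0.025×log₁₀(133/38.558) + 0.39×log₁₀(151.29/133)]
    = 1.2919 × [0.013443 + 0.021824] = 0.04556 m

S_c ≈ 0.0456 m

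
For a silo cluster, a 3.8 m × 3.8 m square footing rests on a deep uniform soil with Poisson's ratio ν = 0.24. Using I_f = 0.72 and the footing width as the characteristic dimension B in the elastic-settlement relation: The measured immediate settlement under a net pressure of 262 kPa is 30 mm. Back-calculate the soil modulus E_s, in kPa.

S_e = q·B·(1−ν²)/E_s · I_f  ⇒  E_s = q·B·(1−ν²)·I_f / S_e.
E_s = 262 × 3.8 × 0.9424 × 0.72 / 0.03 = 22520 kPa

E_s ≈ 22500 kPa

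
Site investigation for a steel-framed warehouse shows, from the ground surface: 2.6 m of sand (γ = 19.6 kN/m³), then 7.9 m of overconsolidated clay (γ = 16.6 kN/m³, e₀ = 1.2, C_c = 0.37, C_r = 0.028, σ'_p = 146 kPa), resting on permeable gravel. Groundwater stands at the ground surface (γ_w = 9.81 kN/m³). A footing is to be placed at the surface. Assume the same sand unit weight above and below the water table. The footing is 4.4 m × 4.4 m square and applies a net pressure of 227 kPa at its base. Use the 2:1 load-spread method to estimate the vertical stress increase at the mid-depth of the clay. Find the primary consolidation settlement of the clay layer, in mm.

Mid-depth of clay below the ground surface: z = 2.6 + 7.9/2 = 6.55 m.
Total vertical stress at mid-clay: σ_v = 19.6×2.6 + 16.6×3.95 = 116.53 kPa.
Pore pressure: u = 9.81×(6.55 − 0) = 64.255 kPa.
Initial effective stress: σ'_0 = σ_v − u = 116.53 − 64.255 = 52.275 kPa.
Stress increase at mid-clay by the 2:1 spreading method:
Δσ = qBL/((B+z)(L+z)) = 227×4.4×4.4/((4.4+6.55)(4.4+6.55)) = 36.652 kPa
Final effective stress: σ'_f = 52.275 + 36.652 = 88.927 kPa.
σ'_f = 88.927 ≤ σ'_p = 146 kPa, so the clay remains overconsolidated and only the recompression index applies:
S_c = C_r·H/(1+e₀)·log₁₀(σ'_f/σ'_0) = 0.028×7.9/2.2×log₁₀(88.927/52.275)
    = 0.10055 × 0.23074 = 0.0232 m

S_c ≈ 23.2 mm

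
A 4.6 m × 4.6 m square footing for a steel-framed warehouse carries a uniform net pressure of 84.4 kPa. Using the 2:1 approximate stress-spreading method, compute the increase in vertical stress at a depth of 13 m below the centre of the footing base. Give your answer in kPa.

Δσ_z ≈ 5.77 kPa

By the 2:1 method the load spreads at 1 horizontal : 2 vertical, so at depth z the loaded area has grown by z in each plan dimension:
Δσ = qBL/((B+z)(L+z)) = 84.4×4.6×4.6/((4.6+13)(4.6+13)) = 5.7654 kPa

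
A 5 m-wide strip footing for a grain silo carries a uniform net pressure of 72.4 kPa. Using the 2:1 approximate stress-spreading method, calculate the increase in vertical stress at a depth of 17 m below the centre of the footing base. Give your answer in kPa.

Δσ_z ≈ 16.5 kPa

By the 2:1 method the load spreads at 1 horizontal : 2 vertical, so at depth z the loaded area has grown by z in each plan dimension:
Δσ = qB/(B+z) = 72.4×5/(5+17) = 16.455 kPa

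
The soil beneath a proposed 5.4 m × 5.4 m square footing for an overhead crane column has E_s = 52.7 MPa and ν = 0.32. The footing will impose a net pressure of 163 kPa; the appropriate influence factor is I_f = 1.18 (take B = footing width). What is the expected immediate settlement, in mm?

S_e ≈ 17.7 mm

Immediate (elastic) settlement: S_e = q·B·(1−ν²)/E_s · I_f.
E_s = 52.7 MPa = 52700 kPa.
S_e = 163 × 5.4 × (1 − 0.32²) / 52700 × 1.18
    = 163 × 5.4 × 0.8976 / 52700 × 1.18
    = 0.01769 m = 17.69 mm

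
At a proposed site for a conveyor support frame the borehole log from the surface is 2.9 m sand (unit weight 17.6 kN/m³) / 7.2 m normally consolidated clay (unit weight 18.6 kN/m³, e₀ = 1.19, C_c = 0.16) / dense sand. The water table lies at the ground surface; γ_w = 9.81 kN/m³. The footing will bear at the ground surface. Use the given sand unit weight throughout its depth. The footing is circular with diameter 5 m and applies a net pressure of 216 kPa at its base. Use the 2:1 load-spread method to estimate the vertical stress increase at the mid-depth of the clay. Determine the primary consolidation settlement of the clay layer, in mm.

Mid-depth of clay below the ground surface: z = 2.9 + 7.2/2 = 6.5 m.
Total vertical stress at mid-clay: σ_v = 17.6×2.9 + 18.6×3.6 = 118 kPa.
Pore pressure: u = 9.81×(6.5 − 0) = 63.765 kPa.
Initial effective stress: σ'_0 = σ_v − u = 118 − 63.765 = 54.235 kPa.
Stress increase at mid-clay by the 2:1 spreading method:
Δσ ≈ qD²/(D+z)² = 216×5²/(5+6.5)² = 40.832 kPa
Final effective stress: σ'_f = σ'_0 + Δσ = 54.235 + 40.832 = 95.067 kPa.
Normally consolidated clay, so the full stress increment lies on the virgin compression line:
S_c = C_c·H/(1+e₀)·log₁₀(σ'_f/σ'_0) = 0.16×7.2/(1+1.19)×log₁₀(95.067/54.235)
    = 0.52603 × 0.24375 = 0.1282 m

S_c ≈ 128 mm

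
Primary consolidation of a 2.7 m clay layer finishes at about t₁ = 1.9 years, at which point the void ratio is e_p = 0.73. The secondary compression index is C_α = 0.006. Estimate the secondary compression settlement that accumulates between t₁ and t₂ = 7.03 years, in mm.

S_s ≈ 5.32 mm

Secondary compression: S_s = C_α·H/(1+e_p)·log₁₀(t₂/t₁)
S_s = 0.006×2.7/(1+0.73)×log₁₀(7.03/1.9)
    = 0.009364 × 0.5682 = 0.005321 m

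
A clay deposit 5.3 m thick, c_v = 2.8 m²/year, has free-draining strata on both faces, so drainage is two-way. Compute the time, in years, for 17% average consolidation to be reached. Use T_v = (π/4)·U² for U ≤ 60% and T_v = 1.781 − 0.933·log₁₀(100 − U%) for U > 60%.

Drainage path length: H_d = H/2 = 2.65 m (double drainage).
U ≤ 60%: T_v = (π/4)·U² = (π/4)×0.17² = 0.022698.
t = T_v·H_d²/c_v = 0.022698×2.65²/2.8 = 0.05693 years.

t ≈ 0.0569 years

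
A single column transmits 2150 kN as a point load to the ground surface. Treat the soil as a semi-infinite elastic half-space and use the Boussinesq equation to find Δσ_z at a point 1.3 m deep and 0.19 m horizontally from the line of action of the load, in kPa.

Δσ_z ≈ 576 kPa

Boussinesq vertical stress below a point load on an elastic half-space:
Δσ_z = 3P/(2πz²) · [1 + (r/z)²]^(−5/2)
r/z = 0.19/1.3 = 0.14615; [1+(r/z)²]^(−5/2) = 0.94853.
Δσ_z = 3×2150/(2π×1.3²) × 0.94853 = 607.43 × 0.94853 = 576.2 kPa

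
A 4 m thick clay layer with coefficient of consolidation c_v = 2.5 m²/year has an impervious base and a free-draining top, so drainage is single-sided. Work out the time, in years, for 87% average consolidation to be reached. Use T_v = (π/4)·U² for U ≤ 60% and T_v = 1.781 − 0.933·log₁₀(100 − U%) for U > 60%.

Drainage path length: H_d = H = 4 m (single drainage).
U > 60%: T_v = 1.781 − 0.933·log₁₀(100 − 87) = 0.74169.
t = T_v·H_d²/c_v = 0.74169×4²/2.5 = 4.747 years.

t ≈ 4.75 years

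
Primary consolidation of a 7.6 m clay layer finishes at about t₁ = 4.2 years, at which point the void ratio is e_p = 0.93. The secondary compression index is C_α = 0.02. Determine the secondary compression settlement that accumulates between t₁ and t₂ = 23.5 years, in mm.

Secondary compression: S_s = C_α·H/(1+e_p)·log₁₀(t₂/t₁)
S_s = 0.02×7.6/(1+0.93)×log₁₀(23.5/4.2)
    = 0.07876 × 0.7478 = 0.0589 m

S_s ≈ 58.9 mm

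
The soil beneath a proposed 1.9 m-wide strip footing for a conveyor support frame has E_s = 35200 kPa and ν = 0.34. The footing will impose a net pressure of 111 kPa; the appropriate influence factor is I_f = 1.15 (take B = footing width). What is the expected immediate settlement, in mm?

Immediate (elastic) settlement: S_e = q·B·(1−ν²)/E_s · I_f.
S_e = 111 × 1.9 × (1 − 0.34²) / 35200 × 1.15
    = 111 × 1.9 × 0.8844 / 35200 × 1.15
    = 0.006094 m = 6.094 mm

S_e ≈ 6.09 mm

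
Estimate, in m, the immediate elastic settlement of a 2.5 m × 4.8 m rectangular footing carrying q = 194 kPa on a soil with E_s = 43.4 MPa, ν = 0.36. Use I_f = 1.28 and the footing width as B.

Immediate (elastic) settlement: S_e = q·B·(1−ν²)/E_s · I_f.
E_s = 43.4 MPa = 43400 kPa.
S_e = 194 × 2.5 × (1 − 0.36²) / 43400 × 1.28
    = 194 × 2.5 × 0.8704 / 43400 × 1.28
    = 0.01245 m

S_e ≈ 0.0125 m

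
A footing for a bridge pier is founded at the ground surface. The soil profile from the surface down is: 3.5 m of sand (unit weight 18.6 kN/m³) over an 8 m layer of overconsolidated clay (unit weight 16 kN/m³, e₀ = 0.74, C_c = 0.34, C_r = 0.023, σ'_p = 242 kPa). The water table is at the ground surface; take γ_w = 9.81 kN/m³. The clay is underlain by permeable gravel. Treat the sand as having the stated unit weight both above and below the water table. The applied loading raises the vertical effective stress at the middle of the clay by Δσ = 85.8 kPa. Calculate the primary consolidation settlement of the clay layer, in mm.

S_c ≈ 42.9 mm

Mid-depth of clay below the ground surface: z = 3.5 + 8/2 = 7.5 m.
Total vertical stress at mid-clay: σ_v = 18.6×3.5 + 16×4 = 129.1 kPa.
Pore pressure: u = 9.81×(7.5 − 0) = 73.575 kPa.
Initial effective stress: σ'_0 = σ_v − u = 129.1 − 73.575 = 55.525 kPa.
Final effective stress: σ'_f = 55.525 + 85.8 = 141.32 kPa.
σ'_f = 141.32 ≤ σ'_p = 242 kPa, so the clay remains overconsolidated and only the recompression index applies:
S_c = C_r·H/(1+e₀)·log₁₀(σ'_f/σ'_0) = 0.023×8/1.74×log₁₀(141.32/55.525)
    = 0.10575 × 0.40572 = 0.0429 m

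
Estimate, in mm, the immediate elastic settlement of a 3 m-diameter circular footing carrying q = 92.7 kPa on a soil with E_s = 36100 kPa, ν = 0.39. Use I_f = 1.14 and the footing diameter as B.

Immediate (elastic) settlement: S_e = q·B·(1−ν²)/E_s · I_f.
S_e = 92.7 × 3 × (1 − 0.39²) / 36100 × 1.14
    = 92.7 × 3 × 0.8479 / 36100 × 1.14
    = 0.007446 m = 7.446 mm

S_e ≈ 7.45 mm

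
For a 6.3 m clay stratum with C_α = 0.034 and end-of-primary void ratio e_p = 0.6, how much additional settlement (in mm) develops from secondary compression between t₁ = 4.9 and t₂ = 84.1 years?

S_s ≈ 165 mm

Secondary compression: S_s = C_α·H/(1+e_p)·log₁₀(t₂/t₁)
S_s = 0.034×6.3/(1+0.6)×log₁₀(84.1/4.9)
    = 0.1339 × 1.235 = 0.1653 m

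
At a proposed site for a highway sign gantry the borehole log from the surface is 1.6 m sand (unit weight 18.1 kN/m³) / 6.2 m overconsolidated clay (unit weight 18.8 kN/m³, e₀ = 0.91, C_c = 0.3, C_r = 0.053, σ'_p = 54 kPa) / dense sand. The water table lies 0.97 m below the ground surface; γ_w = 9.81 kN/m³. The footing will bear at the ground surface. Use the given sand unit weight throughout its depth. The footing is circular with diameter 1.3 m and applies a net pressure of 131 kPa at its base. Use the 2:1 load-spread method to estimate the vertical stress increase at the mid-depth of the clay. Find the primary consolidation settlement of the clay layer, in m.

Mid-depth of clay below the ground surface: z = 1.6 + 6.2/2 = 4.7 m.
Total vertical stress at mid-clay: σ_v = 18.1×1.6 + 18.8×3.1 = 87.24 kPa.
Pore pressure: u = 9.81×(4.7 − 0.97) = 36.591 kPa.
Initial effective stress: σ'_0 = σ_v − u = 87.24 − 36.591 = 50.649 kPa.
Stress increase at mid-clay by the 2:1 spreading method:
Δσ ≈ qD²/(D+z)² = 131×1.3²/(1.3+4.7)² = 6.1497 kPa
Final effective stress: σ'_f = 50.649 + 6.1497 = 56.799 kPa.
σ'_f = 56.799 > σ'_p = 54 kPa, so the stress path crosses the preconsolidation pressure — recompression up to σ'_p, then virgin compression beyond:
S_c = H/(1+e₀)·[C_r·log₁₀(σ'_p/σ'_0) + C_c·log₁₀(σ'_f/σ'_p)]
    = 6.2/1.91 × [0.053×log₁₀(54/50.649) + 0.3×log₁₀(56.799/54)]
    = 3.2461 × [0.0014746 + 0.0065841] = 0.02616 m

S_c ≈ 0.0262 m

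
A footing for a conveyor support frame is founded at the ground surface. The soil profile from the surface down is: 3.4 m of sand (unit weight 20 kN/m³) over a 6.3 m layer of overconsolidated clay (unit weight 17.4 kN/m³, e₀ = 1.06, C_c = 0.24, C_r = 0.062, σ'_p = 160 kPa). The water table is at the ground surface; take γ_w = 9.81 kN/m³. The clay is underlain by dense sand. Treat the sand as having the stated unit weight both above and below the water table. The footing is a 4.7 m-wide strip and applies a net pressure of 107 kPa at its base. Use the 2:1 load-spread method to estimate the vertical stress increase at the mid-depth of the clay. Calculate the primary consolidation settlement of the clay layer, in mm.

Mid-depth of clay below the ground surface: z = 3.4 + 6.3/2 = 6.55 m.
Total vertical stress at mid-clay: σ_v = 20×3.4 + 17.4×3.15 = 122.81 kPa.
Pore pressure: u = 9.81×(6.55 − 0) = 64.255 kPa.
Initial effective stress: σ'_0 = σ_v − u = 122.81 − 64.255 = 58.555 kPa.
Stress increase at mid-clay by the 2:1 spreading method:
Δσ = qB/(B+z) = 107×4.7/(4.7+6.55) = 44.702 kPa
Final effective stress: σ'_f = 58.555 + 44.702 = 103.26 kPa.
σ'_f = 103.26 ≤ σ'_p = 160 kPa, so the clay remains overconsolidated and only the recompression index applies:
S_c = C_r·H/(1+e₀)·log₁₀(σ'_f/σ'_0) = 0.062×6.3/2.06×log₁₀(103.26/58.555)
    = 0.18961 × 0.24637 = 0.04672 m

S_c ≈ 46.7 mm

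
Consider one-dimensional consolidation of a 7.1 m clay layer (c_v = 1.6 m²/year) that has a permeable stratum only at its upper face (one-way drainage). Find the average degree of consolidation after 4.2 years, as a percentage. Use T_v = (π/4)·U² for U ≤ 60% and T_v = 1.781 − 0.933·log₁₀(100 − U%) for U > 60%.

U ≈ 41.2 %

Drainage path length: H_d = H = 7.1 m (single drainage).
T_v = c_v·t/H_d² = 1.6×4.2/7.1² = 0.13331.
T_v = 0.13331 corresponds to the U ≤ 60% branch:
U = √(4T_v/π) = 0.412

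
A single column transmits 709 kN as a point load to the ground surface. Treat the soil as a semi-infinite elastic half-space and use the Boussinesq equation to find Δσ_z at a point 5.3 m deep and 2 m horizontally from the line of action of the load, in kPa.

Δσ_z ≈ 8.64 kPa

Boussinesq vertical stress below a point load on an elastic half-space:
Δσ_z = 3P/(2πz²) · [1 + (r/z)²]^(−5/2)
r/z = 2/5.3 = 0.37736; [1+(r/z)²]^(−5/2) = 0.71689.
Δσ_z = 3×709/(2π×5.3²) × 0.71689 = 12.051 × 0.71689 = 8.639 kPa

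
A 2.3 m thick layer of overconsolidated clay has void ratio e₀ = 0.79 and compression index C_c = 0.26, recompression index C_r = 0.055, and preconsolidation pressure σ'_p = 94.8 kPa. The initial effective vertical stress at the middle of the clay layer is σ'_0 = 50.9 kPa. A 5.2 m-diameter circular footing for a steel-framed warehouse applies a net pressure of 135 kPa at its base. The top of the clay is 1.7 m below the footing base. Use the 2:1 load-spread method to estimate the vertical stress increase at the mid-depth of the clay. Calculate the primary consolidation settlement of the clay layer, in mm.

S_c ≈ 37 mm

Mid-depth of clay below the footing base: z = 1.7 + 2.3/2 = 2.85 m.
Stress increase at mid-clay by the 2:1 spreading method:
Δσ ≈ qD²/(D+z)² = 135×5.2²/(5.2+2.85)² = 56.331 kPa
Final effective stress: σ'_f = 50.9 + 56.331 = 107.23 kPa.
σ'_f = 107.23 > σ'_p = 94.8 kPa, so the stress path crosses the preconsolidation pressure — recompression up to σ'_p, then virgin compression beyond:
S_c = H/(1+e₀)·[C_r·log₁₀(σ'_p/σ'_0) + C_c·log₁₀(σ'_f/σ'_p)]
    = 2.3/1.79 × [0.055×log₁₀(94.8/50.9) + 0.26×log₁₀(107.23/94.8)]
    = 1.2849 × [0.014855 + 0.013912] = 0.03696 m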